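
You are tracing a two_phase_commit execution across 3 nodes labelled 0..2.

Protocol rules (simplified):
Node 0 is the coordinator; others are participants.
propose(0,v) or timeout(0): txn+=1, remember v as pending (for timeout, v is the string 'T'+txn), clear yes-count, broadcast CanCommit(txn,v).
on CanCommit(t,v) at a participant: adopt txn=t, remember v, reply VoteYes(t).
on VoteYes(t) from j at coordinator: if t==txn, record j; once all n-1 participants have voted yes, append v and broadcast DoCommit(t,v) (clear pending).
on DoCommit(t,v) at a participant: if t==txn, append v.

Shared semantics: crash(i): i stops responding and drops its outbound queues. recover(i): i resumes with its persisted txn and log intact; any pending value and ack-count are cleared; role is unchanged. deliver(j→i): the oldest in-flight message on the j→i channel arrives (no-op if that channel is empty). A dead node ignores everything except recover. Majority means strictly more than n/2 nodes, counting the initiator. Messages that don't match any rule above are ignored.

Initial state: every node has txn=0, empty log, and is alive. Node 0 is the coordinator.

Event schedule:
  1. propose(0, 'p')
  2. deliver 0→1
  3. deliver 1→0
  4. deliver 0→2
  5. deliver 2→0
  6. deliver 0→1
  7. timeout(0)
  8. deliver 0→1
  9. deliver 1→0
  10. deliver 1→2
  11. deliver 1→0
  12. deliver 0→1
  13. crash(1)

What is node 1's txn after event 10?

step 1 propose(0,'p'): 0={coor,t=1,log=-}
step 2 deliver 0→1: 1={part,t=1,log=-}
step 3 deliver 1→0: —
step 4 deliver 0→2: 2={part,t=1,log=-}
step 5 deliver 2→0: 0={coor,t=1,log=p}
step 6 deliver 0→1: 1={part,t=1,log=p}
step 7 timeout(0): 0={coor,t=2,log=p}
step 8 deliver 0→1: 1={part,t=2,log=p}
step 9 deliver 1→0: —
step 10 deliver 1→2: —

2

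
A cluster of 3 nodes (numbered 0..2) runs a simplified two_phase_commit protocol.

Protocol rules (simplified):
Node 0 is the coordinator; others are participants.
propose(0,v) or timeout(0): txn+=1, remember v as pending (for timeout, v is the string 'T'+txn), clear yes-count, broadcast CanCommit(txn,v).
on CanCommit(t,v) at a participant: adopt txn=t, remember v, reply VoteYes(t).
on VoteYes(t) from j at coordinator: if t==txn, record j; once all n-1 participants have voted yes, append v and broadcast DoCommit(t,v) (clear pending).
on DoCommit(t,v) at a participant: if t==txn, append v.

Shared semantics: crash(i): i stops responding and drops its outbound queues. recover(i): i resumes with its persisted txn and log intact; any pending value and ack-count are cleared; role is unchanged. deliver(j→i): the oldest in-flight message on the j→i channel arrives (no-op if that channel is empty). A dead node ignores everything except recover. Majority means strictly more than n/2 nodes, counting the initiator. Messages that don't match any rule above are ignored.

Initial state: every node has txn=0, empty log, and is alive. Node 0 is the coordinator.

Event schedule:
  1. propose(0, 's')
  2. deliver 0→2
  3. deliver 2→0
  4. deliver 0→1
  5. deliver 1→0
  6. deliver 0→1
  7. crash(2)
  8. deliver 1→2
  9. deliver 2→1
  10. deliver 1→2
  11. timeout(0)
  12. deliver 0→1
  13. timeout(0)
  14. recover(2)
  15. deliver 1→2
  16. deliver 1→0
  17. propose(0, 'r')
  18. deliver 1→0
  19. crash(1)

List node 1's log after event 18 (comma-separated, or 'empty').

s

step 1 propose(0,'s'): 0={coor,t=1,log=-}
step 2 deliver 0→2: 2={part,t=1,log=-}
step 3 deliver 2→0: —
step 4 deliver 0→1: 1={part,t=1,log=-}
step 5 deliver 1→0: 0={coor,t=1,log=s}
step 6 deliver 0→1: 1={part,t=1,log=s}
step 7 crash(2): 2={✗part,t=1,log=-}
step 8 deliver 1→2: —
step 9 deliver 2→1: —
step 10 deliver 1→2: —
step 11 timeout(0): 0={coor,t=2,log=s}
step 12 deliver 0→1: 1={part,t=2,log=s}
step 13 timeout(0): 0={coor,t=3,log=s}
step 14 recover(2): 2={part,t=1,log=-}
step 15 deliver 1→2: —
step 16 deliver 1→0: —
step 17 propose(0,'r'): 0={coor,t=4,log=s}
step 18 deliver 1→0: —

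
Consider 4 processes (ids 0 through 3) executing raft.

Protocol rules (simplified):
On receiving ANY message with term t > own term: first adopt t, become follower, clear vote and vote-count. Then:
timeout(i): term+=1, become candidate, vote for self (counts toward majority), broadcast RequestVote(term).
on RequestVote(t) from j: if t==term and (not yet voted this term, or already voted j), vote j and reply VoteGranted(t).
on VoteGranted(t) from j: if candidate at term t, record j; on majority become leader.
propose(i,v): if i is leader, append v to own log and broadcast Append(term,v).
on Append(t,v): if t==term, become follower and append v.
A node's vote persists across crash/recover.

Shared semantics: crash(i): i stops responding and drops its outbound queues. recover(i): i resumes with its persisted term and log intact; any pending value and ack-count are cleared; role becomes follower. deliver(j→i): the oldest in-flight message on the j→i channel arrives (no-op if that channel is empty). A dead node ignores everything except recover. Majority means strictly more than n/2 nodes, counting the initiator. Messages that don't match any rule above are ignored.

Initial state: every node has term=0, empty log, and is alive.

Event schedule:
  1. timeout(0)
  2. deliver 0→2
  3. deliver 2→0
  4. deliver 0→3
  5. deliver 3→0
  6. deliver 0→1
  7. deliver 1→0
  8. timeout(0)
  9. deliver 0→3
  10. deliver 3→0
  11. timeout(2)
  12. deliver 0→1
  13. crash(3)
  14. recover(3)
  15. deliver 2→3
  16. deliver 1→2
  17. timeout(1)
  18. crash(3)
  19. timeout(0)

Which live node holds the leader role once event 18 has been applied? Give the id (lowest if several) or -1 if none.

1. timeout(0):  <0:cand t1 ->
2. deliver 0→2:  <2:foll t1 ->
3. deliver 2→0:  nop
4. deliver 0→3:  <3:foll t1 ->
5. deliver 3→0:  <0:lead t1 ->
6. deliver 0→1:  <1:foll t1 ->
7. deliver 1→0:  nop
8. timeout(0):  <0:cand t2 ->
9. deliver 0→3:  <3:foll t2 ->
10. deliver 3→0:  nop
11. timeout(2):  <2:cand t2 ->
12. deliver 0→1:  <1:foll t2 ->
13. crash(3):  <3:✗foll t2 ->
14. recover(3):  <3:foll t2 ->
15. deliver 2→3:  nop
16. deliver 1→2:  nop
17. timeout(1):  <1:cand t3 ->
18. crash(3):  <3:✗foll t2 ->

-1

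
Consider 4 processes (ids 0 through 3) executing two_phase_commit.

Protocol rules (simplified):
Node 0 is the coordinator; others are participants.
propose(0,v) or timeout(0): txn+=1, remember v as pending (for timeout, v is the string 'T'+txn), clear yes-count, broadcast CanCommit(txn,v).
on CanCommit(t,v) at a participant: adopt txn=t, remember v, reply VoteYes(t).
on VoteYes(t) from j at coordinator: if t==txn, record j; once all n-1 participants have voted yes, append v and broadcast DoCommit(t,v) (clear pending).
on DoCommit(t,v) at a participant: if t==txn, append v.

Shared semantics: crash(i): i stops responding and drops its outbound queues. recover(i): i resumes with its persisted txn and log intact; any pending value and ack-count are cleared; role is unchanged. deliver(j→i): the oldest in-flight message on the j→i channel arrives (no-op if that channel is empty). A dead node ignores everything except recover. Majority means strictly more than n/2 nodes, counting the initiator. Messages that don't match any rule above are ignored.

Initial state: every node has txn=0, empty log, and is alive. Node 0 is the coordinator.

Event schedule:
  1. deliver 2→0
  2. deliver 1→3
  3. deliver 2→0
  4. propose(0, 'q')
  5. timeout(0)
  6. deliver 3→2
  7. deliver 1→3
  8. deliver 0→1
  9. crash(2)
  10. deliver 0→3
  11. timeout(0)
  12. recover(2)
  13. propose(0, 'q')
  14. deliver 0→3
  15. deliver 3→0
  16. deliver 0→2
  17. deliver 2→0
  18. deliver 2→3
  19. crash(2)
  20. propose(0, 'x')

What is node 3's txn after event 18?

[1] deliver 2→0 → ∅
[2] deliver 1→3 → ∅
[3] deliver 2→0 → ∅
[4] propose(0,'q') → N0(coor t1 [-])
[5] timeout(0) → N0(coor t2 [-])
[6] deliver 3→2 → ∅
[7] deliver 1→3 → ∅
[8] deliver 0→1 → N1(part t1 [-])
[9] crash(2) → N2(✗part t0 [-])
[10] deliver 0→3 → N3(part t1 [-])
[11] timeout(0) → N0(coor t3 [-])
[12] recover(2) → N2(part t0 [-])
[13] propose(0,'q') → N0(coor t4 [-])
[14] deliver 0→3 → N3(part t2 [-])
[15] deliver 3→0 → ∅
[16] deliver 0→2 → N2(part t1 [-])
[17] deliver 2→0 → ∅
[18] deliver 2→3 → ∅

2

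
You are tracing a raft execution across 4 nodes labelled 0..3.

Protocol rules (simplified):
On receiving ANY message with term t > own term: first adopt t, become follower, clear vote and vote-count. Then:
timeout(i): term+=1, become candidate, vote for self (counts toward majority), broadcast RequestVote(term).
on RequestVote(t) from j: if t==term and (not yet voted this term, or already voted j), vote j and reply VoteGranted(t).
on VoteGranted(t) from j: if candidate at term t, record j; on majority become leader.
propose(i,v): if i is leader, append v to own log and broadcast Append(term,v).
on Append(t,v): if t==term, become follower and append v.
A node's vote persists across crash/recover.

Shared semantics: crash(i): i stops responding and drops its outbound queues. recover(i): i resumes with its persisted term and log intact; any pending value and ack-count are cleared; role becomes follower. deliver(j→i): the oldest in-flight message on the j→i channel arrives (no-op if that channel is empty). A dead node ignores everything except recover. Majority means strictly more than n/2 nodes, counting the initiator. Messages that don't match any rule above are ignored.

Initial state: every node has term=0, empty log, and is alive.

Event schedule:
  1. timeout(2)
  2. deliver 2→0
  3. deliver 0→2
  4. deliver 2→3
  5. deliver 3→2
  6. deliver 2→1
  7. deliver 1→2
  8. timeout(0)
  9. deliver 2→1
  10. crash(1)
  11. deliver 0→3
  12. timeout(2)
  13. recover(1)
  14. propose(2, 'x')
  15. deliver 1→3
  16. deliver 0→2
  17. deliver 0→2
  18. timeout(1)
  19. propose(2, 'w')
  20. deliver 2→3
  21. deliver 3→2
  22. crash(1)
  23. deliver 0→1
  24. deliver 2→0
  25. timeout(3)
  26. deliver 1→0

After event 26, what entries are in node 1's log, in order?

[1] timeout(2) → N2(cand t1 [-])
[2] deliver 2→0 → N0(foll t1 [-])
[3] deliver 0→2 → ∅
[4] deliver 2→3 → N3(foll t1 [-])
[5] deliver 3→2 → N2(lead t1 [-])
[6] deliver 2→1 → N1(foll t1 [-])
[7] deliver 1→2 → ∅
[8] timeout(0) → N0(cand t2 [-])
[9] deliver 2→1 → ∅
[10] crash(1) → N1(✗foll t1 [-])
[11] deliver 0→3 → N3(foll t2 [-])
[12] timeout(2) → N2(cand t2 [-])
[13] recover(1) → N1(foll t1 [-])
[14] propose(2,'x') → ∅
[15] deliver 1→3 → ∅
[16] deliver 0→2 → ∅
[17] deliver 0→2 → ∅
[18] timeout(1) → N1(cand t2 [-])
[19] propose(2,'w') → ∅
[20] deliver 2→3 → ∅
[21] deliver 3→2 → ∅
[22] crash(1) → N1(✗cand t2 [-])
[23] deliver 0→1 → ∅
[24] deliver 2→0 → ∅
[25] timeout(3) → N3(cand t3 [-])
[26] deliver 1→0 → ∅

empty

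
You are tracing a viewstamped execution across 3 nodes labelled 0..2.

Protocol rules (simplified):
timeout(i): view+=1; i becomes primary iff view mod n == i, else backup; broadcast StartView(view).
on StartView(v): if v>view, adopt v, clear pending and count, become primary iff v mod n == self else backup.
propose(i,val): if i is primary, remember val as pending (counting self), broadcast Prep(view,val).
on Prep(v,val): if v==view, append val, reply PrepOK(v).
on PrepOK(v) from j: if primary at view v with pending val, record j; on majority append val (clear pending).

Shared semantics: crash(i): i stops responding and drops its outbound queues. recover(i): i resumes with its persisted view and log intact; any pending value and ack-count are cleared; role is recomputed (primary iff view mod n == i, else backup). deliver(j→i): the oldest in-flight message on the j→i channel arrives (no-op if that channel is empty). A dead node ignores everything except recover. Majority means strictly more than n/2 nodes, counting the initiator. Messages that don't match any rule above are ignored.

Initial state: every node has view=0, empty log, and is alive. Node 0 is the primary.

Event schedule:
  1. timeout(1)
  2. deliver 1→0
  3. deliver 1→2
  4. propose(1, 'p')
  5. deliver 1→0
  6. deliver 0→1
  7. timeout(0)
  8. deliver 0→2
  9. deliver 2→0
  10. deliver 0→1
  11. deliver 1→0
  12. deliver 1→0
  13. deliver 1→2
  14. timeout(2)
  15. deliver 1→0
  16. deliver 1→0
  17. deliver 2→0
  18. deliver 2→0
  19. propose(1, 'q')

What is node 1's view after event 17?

1. timeout(1):  <1:prim v1 ->
2. deliver 1→0:  <0:back v1 ->
3. deliver 1→2:  <2:back v1 ->
4. propose(1,'p'):  nop
5. deliver 1→0:  <0:back v1 p>
6. deliver 0→1:  <1:prim v1 p>
7. timeout(0):  <0:back v2 p>
8. deliver 0→2:  <2:prim v2 ->
9. deliver 2→0:  nop
10. deliver 0→1:  <1:back v2 p>
11. deliver 1→0:  nop
12. deliver 1→0:  nop
13. deliver 1→2:  nop
14. timeout(2):  <2:back v3 ->
15. deliver 1→0:  nop
16. deliver 1→0:  nop
17. deliver 2→0:  <0:prim v3 p>

2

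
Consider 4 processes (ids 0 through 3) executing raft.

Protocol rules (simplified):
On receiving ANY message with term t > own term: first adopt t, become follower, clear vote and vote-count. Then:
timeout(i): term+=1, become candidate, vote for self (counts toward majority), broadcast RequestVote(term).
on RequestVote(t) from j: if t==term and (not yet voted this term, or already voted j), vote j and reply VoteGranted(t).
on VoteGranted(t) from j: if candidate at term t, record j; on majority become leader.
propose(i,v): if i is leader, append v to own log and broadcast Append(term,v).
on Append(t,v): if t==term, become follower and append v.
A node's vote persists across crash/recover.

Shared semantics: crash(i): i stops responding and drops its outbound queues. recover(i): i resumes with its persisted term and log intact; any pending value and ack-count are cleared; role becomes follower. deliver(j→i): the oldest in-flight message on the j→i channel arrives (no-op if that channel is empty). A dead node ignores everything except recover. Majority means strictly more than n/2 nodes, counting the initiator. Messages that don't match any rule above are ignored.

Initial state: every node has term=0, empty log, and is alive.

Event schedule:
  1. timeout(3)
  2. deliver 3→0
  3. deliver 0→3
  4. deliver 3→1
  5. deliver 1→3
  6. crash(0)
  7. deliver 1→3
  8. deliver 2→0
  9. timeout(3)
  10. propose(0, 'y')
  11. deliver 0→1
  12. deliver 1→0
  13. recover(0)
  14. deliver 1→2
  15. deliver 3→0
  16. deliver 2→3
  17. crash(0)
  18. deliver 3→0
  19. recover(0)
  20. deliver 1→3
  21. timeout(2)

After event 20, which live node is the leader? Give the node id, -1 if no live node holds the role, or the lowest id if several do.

-1

1. timeout(3):  <3:cand t1 ->
2. deliver 3→0:  <0:foll t1 ->
3. deliver 0→3:  nop
4. deliver 3→1:  <1:foll t1 ->
5. deliver 1→3:  <3:lead t1 ->
6. crash(0):  <0:✗foll t1 ->
7. deliver 1→3:  nop
8. deliver 2→0:  nop
9. timeout(3):  <3:cand t2 ->
10. propose(0,'y'):  nop
11. deliver 0→1:  nop
12. deliver 1→0:  nop
13. recover(0):  <0:foll t1 ->
14. deliver 1→2:  nop
15. deliver 3→0:  <0:foll t2 ->
16. deliver 2→3:  nop
17. crash(0):  <0:✗foll t2 ->
18. deliver 3→0:  nop
19. recover(0):  <0:foll t2 ->
20. deliver 1→3:  nop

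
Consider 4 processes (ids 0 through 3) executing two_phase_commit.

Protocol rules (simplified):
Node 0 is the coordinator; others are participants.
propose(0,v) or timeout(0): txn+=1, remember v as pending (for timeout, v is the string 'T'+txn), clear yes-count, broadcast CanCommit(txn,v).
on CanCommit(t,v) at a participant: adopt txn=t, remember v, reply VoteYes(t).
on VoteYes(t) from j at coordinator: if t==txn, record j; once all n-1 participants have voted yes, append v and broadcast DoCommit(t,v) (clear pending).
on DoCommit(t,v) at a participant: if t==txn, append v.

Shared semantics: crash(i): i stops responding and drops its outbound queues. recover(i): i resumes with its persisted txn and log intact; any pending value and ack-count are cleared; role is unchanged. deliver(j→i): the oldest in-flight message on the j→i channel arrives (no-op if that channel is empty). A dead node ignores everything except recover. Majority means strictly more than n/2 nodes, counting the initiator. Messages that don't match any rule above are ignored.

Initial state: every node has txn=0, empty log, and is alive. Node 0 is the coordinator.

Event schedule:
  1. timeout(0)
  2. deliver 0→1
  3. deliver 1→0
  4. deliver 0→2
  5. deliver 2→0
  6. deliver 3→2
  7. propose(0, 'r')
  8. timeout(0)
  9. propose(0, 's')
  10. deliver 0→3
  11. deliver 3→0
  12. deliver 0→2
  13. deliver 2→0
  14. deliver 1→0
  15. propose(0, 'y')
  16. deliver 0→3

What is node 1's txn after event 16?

1

after 1 — timeout(0): n0:coor/t1/[-]
after 2 — deliver 0→1: n1:part/t1/[-]
after 3 — deliver 1→0: ·
after 4 — deliver 0→2: n2:part/t1/[-]
after 5 — deliver 2→0: ·
after 6 — deliver 3→2: ·
after 7 — propose(0,'r'): n0:coor/t2/[-]
after 8 — timeout(0): n0:coor/t3/[-]
after 9 — propose(0,'s'): n0:coor/t4/[-]
after 10 — deliver 0→3: n3:part/t1/[-]
after 11 — deliver 3→0: ·
after 12 — deliver 0→2: n2:part/t2/[-]
after 13 — deliver 2→0: ·
after 14 — deliver 1→0: ·
after 15 — propose(0,'y'): n0:coor/t5/[-]
after 16 — deliver 0→3: n3:part/t2/[-]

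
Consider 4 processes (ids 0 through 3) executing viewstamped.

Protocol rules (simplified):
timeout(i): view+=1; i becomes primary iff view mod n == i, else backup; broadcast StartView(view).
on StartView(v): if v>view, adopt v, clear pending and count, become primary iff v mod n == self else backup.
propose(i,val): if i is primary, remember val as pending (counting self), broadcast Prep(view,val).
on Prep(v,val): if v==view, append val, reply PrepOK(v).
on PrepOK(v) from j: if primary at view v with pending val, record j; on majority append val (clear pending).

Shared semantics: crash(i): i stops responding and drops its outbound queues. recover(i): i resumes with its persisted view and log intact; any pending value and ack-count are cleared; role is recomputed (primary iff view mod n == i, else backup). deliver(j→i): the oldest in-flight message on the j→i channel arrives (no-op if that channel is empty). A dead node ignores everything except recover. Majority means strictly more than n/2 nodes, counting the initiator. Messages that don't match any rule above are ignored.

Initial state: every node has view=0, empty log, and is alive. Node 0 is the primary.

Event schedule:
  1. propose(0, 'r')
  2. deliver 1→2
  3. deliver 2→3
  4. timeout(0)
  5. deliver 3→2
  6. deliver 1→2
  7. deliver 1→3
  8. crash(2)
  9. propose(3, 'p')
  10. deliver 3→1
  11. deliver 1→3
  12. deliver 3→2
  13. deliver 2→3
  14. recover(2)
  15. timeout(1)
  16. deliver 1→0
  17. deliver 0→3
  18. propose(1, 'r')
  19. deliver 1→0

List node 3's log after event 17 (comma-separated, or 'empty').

1. propose(0,'r'):  nop
2. deliver 1→2:  nop
3. deliver 2→3:  nop
4. timeout(0):  <0:back v1 ->
5. deliver 3→2:  nop
6. deliver 1→2:  nop
7. deliver 1→3:  nop
8. crash(2):  <2:✗back v0 ->
9. propose(3,'p'):  nop
10. deliver 3→1:  nop
11. deliver 1→3:  nop
12. deliver 3→2:  nop
13. deliver 2→3:  nop
14. recover(2):  <2:back v0 ->
15. timeout(1):  <1:prim v1 ->
16. deliver 1→0:  nop
17. deliver 0→3:  <3:back v0 r>

r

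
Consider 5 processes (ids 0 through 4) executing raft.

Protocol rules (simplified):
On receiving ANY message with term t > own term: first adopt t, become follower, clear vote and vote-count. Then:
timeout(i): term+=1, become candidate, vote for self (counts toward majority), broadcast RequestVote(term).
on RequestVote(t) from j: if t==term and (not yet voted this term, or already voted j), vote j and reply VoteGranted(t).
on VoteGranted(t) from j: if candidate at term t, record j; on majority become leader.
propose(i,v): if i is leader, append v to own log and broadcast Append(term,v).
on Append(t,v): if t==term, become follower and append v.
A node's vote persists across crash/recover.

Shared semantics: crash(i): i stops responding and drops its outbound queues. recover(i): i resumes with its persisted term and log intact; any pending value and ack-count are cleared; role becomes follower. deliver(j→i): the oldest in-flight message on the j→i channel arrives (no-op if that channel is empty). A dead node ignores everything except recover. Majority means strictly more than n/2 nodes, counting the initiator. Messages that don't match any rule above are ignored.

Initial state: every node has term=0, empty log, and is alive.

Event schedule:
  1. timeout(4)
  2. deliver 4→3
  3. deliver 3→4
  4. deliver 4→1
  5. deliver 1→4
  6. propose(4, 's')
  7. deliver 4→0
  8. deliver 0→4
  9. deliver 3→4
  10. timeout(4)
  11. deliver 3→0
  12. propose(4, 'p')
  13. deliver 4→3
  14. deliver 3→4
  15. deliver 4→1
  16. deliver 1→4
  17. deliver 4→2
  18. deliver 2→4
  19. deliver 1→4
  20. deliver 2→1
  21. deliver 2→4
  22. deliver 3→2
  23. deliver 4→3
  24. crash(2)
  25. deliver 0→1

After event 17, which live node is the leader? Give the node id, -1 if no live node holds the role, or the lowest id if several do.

after 1 — timeout(4): n4:cand/t1/[-]
after 2 — deliver 4→3: n3:foll/t1/[-]
after 3 — deliver 3→4: ·
after 4 — deliver 4→1: n1:foll/t1/[-]
after 5 — deliver 1→4: n4:lead/t1/[-]
after 6 — propose(4,'s'): n4:lead/t1/[s]
after 7 — deliver 4→0: n0:foll/t1/[-]
after 8 — deliver 0→4: ·
after 9 — deliver 3→4: ·
after 10 — timeout(4): n4:cand/t2/[s]
after 11 — deliver 3→0: ·
after 12 — propose(4,'p'): ·
after 13 — deliver 4→3: n3:foll/t1/[s]
after 14 — deliver 3→4: ·
after 15 — deliver 4→1: n1:foll/t1/[s]
after 16 — deliver 1→4: ·
after 17 — deliver 4→2: n2:foll/t1/[-]

-1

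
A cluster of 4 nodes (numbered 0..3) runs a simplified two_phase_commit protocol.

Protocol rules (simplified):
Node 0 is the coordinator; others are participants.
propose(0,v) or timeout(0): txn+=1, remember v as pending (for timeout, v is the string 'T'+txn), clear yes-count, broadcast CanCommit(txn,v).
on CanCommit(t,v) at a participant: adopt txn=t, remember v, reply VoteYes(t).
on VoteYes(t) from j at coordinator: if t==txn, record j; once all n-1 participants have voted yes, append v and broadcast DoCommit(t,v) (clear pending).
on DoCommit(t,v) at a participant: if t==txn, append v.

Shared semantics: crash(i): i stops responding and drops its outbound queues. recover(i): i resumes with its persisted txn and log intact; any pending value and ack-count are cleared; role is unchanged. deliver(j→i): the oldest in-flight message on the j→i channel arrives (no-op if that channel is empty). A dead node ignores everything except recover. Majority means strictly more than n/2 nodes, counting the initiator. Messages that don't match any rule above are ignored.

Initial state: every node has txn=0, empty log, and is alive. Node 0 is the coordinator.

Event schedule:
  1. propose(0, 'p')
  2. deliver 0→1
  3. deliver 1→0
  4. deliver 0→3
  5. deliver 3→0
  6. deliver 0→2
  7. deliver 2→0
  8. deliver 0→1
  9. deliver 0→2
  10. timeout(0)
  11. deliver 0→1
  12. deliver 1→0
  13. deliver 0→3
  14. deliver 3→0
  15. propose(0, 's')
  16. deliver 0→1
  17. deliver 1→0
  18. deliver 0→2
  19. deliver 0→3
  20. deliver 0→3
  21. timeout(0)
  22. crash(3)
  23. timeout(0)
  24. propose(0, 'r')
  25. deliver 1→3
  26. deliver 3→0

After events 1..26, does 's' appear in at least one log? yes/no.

after 1 — propose(0,'p'): n0:coor/t1/[-]
after 2 — deliver 0→1: n1:part/t1/[-]
after 3 — deliver 1→0: ·
after 4 — deliver 0→3: n3:part/t1/[-]
after 5 — deliver 3→0: ·
after 6 — deliver 0→2: n2:part/t1/[-]
after 7 — deliver 2→0: n0:coor/t1/[p]
after 8 — deliver 0→1: n1:part/t1/[p]
after 9 — deliver 0→2: n2:part/t1/[p]
after 10 — timeout(0): n0:coor/t2/[p]
after 11 — deliver 0→1: n1:part/t2/[p]
after 12 — deliver 1→0: ·
after 13 — deliver 0→3: n3:part/t1/[p]
after 14 — deliver 3→0: ·
after 15 — propose(0,'s'): n0:coor/t3/[p]
after 16 — deliver 0→1: n1:part/t3/[p]
after 17 — deliver 1→0: ·
after 18 — deliver 0→2: n2:part/t2/[p]
after 19 — deliver 0→3: n3:part/t2/[p]
after 20 — deliver 0→3: n3:part/t3/[p]
after 21 — timeout(0): n0:coor/t4/[p]
after 22 — crash(3): n3:✗part/t3/[p]
after 23 — timeout(0): n0:coor/t5/[p]
after 24 — propose(0,'r'): n0:coor/t6/[p]
after 25 — deliver 1→3: ·
after 26 — deliver 3→0: ·

no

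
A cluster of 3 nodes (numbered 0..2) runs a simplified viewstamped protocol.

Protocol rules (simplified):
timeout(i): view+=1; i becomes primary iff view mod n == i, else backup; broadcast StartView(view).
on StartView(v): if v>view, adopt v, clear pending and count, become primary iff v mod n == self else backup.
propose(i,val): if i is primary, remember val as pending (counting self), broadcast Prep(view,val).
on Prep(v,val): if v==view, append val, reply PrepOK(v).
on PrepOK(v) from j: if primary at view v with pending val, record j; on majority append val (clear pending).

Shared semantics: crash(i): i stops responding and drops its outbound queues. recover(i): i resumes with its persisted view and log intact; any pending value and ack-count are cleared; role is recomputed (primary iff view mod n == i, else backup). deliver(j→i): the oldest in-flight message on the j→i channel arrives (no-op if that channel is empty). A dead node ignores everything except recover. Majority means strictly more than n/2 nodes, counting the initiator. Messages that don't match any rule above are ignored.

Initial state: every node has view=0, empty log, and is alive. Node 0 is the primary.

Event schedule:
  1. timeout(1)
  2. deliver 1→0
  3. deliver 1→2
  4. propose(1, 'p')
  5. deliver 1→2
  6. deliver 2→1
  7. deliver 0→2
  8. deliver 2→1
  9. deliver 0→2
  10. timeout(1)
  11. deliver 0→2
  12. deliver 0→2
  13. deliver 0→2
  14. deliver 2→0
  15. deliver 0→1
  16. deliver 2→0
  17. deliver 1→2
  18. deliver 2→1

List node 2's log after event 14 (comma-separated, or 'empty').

after 1 — timeout(1): n1:prim/v1/[-]
after 2 — deliver 1→0: n0:back/v1/[-]
after 3 — deliver 1→2: n2:back/v1/[-]
after 4 — propose(1,'p'): ·
after 5 — deliver 1→2: n2:back/v1/[p]
after 6 — deliver 2→1: n1:prim/v1/[p]
after 7 — deliver 0→2: ·
after 8 — deliver 2→1: ·
after 9 — deliver 0→2: ·
after 10 — timeout(1): n1:back/v2/[p]
after 11 — deliver 0→2: ·
after 12 — deliver 0→2: ·
after 13 — deliver 0→2: ·
after 14 — deliver 2→0: ·

p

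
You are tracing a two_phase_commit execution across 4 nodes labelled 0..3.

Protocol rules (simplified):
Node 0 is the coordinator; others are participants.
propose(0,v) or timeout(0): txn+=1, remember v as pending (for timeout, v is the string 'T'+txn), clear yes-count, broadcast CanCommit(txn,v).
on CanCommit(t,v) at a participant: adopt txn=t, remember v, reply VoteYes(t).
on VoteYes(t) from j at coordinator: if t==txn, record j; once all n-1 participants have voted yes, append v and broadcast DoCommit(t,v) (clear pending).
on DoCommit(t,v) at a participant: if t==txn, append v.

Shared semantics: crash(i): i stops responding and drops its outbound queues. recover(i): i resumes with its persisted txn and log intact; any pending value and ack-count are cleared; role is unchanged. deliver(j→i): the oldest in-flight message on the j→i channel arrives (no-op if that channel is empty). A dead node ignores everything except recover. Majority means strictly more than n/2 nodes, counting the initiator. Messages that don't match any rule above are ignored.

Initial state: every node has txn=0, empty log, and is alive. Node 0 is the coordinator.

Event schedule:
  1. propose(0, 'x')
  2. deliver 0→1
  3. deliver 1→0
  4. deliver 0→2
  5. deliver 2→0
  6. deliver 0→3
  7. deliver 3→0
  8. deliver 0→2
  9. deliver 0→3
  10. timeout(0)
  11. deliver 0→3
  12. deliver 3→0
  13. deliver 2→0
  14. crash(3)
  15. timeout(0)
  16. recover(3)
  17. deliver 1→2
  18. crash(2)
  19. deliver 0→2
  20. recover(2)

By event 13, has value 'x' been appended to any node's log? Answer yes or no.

yes

[1] propose(0,'x') → N0(coor t1 [-])
[2] deliver 0→1 → N1(part t1 [-])
[3] deliver 1→0 → ∅
[4] deliver 0→2 → N2(part t1 [-])
[5] deliver 2→0 → ∅
[6] deliver 0→3 → N3(part t1 [-])
[7] deliver 3→0 → N0(coor t1 [x])
[8] deliver 0→2 → N2(part t1 [x])
[9] deliver 0→3 → N3(part t1 [x])
[10] timeout(0) → N0(coor t2 [x])
[11] deliver 0→3 → N3(part t2 [x])
[12] deliver 3→0 → ∅
[13] deliver 2→0 → ∅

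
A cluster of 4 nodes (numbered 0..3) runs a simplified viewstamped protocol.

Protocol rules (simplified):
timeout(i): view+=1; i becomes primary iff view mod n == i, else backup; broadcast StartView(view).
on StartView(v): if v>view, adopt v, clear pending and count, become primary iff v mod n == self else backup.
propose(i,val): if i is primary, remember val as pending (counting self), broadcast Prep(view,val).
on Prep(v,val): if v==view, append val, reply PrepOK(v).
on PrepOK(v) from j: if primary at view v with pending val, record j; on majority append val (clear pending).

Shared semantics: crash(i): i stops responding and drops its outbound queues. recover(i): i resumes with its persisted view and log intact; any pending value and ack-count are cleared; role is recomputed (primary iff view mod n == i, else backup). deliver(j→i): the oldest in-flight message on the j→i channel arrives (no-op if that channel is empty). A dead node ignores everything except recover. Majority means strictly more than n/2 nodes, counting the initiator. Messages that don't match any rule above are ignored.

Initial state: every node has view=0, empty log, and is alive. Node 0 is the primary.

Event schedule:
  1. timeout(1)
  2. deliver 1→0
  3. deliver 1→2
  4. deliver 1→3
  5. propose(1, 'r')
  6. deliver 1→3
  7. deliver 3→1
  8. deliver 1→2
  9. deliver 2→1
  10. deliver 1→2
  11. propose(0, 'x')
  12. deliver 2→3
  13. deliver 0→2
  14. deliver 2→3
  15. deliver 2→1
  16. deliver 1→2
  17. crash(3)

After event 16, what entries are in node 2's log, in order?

r

1. timeout(1):  <1:prim v1 ->
2. deliver 1→0:  <0:back v1 ->
3. deliver 1→2:  <2:back v1 ->
4. deliver 1→3:  <3:back v1 ->
5. propose(1,'r'):  nop
6. deliver 1→3:  <3:back v1 r>
7. deliver 3→1:  nop
8. deliver 1→2:  <2:back v1 r>
9. deliver 2→1:  <1:prim v1 r>
10. deliver 1→2:  nop
11. propose(0,'x'):  nop
12. deliver 2→3:  nop
13. deliver 0→2:  nop
14. deliver 2→3:  nop
15. deliver 2→1:  nop
16. deliver 1→2:  nop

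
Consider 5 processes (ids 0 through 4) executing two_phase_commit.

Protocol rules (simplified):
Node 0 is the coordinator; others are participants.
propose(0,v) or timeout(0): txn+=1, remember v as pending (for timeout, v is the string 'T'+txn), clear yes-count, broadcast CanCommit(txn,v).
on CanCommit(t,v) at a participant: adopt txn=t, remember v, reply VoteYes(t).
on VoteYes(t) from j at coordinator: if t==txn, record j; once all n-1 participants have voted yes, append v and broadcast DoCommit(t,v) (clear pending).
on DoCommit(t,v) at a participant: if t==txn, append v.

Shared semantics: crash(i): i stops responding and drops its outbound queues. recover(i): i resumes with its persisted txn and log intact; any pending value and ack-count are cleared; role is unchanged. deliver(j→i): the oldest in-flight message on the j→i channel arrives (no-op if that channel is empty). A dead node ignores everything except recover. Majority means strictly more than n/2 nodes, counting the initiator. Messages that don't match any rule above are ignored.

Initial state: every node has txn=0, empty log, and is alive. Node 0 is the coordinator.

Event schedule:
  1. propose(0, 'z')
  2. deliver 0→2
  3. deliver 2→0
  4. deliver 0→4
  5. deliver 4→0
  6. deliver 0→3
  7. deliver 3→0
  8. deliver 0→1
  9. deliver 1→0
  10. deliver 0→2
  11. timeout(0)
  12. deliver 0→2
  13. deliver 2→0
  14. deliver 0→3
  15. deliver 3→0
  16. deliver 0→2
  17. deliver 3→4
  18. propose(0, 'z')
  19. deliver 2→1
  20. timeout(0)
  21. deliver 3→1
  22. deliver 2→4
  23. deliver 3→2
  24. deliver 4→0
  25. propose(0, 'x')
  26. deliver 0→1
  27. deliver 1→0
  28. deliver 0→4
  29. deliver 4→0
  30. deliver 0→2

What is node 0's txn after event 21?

4

step 1 propose(0,'z'): 0={coor,t=1,log=-}
step 2 deliver 0→2: 2={part,t=1,log=-}
step 3 deliver 2→0: —
step 4 deliver 0→4: 4={part,t=1,log=-}
step 5 deliver 4→0: —
step 6 deliver 0→3: 3={part,t=1,log=-}
step 7 deliver 3→0: —
step 8 deliver 0→1: 1={part,t=1,log=-}
step 9 deliver 1→0: 0={coor,t=1,log=z}
step 10 deliver 0→2: 2={part,t=1,log=z}
step 11 timeout(0): 0={coor,t=2,log=z}
step 12 deliver 0→2: 2={part,t=2,log=z}
step 13 deliver 2→0: —
step 14 deliver 0→3: 3={part,t=1,log=z}
step 15 deliver 3→0: —
step 16 deliver 0→2: —
step 17 deliver 3→4: —
step 18 propose(0,'z'): 0={coor,t=3,log=z}
step 19 deliver 2→1: —
step 20 timeout(0): 0={coor,t=4,log=z}
step 21 deliver 3→1: —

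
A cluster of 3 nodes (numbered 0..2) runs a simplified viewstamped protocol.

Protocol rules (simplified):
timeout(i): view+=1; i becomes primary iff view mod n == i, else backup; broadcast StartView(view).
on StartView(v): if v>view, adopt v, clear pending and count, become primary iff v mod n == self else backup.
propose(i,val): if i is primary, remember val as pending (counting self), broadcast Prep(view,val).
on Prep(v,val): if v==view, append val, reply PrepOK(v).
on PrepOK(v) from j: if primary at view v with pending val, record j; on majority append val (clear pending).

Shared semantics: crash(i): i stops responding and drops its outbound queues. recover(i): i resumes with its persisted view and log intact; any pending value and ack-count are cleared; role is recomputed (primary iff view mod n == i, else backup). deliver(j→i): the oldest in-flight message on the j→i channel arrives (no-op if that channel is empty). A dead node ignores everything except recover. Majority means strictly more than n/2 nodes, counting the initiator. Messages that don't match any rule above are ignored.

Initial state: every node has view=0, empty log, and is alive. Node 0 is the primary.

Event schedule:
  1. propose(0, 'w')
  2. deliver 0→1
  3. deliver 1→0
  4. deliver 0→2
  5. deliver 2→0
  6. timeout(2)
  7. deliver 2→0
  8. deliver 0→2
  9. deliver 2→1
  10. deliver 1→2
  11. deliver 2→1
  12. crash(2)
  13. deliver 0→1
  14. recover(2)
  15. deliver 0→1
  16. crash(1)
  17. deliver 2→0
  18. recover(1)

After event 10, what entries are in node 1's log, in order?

w

after 1 — propose(0,'w'): ·
after 2 — deliver 0→1: n1:back/v0/[w]
after 3 — deliver 1→0: n0:prim/v0/[w]
after 4 — deliver 0→2: n2:back/v0/[w]
after 5 — deliver 2→0: ·
after 6 — timeout(2): n2:back/v1/[w]
after 7 — deliver 2→0: n0:back/v1/[w]
after 8 — deliver 0→2: ·
after 9 — deliver 2→1: n1:prim/v1/[w]
after 10 — deliver 1→2: ·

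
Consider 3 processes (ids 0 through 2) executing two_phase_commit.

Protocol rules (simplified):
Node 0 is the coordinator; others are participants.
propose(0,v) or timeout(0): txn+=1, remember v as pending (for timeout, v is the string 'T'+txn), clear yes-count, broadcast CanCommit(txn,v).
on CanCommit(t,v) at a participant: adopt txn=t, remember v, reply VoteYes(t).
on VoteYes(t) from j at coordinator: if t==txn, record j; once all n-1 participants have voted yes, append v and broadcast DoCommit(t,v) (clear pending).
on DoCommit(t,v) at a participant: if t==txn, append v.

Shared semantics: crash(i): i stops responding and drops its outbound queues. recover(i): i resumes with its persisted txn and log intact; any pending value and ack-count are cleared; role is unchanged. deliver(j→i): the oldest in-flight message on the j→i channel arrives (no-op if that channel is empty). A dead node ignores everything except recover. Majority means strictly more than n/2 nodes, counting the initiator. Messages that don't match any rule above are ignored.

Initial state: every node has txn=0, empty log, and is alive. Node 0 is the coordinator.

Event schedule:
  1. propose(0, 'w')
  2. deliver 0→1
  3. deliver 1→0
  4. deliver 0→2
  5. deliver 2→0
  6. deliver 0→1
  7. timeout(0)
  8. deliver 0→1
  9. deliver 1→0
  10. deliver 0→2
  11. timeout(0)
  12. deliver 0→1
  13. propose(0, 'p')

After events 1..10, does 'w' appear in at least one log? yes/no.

yes

step 1 propose(0,'w'): 0={coor,t=1,log=-}
step 2 deliver 0→1: 1={part,t=1,log=-}
step 3 deliver 1→0: —
step 4 deliver 0→2: 2={part,t=1,log=-}
step 5 deliver 2→0: 0={coor,t=1,log=w}
step 6 deliver 0→1: 1={part,t=1,log=w}
step 7 timeout(0): 0={coor,t=2,log=w}
step 8 deliver 0→1: 1={part,t=2,log=w}
step 9 deliver 1→0: —
step 10 deliver 0→2: 2={part,t=1,log=w}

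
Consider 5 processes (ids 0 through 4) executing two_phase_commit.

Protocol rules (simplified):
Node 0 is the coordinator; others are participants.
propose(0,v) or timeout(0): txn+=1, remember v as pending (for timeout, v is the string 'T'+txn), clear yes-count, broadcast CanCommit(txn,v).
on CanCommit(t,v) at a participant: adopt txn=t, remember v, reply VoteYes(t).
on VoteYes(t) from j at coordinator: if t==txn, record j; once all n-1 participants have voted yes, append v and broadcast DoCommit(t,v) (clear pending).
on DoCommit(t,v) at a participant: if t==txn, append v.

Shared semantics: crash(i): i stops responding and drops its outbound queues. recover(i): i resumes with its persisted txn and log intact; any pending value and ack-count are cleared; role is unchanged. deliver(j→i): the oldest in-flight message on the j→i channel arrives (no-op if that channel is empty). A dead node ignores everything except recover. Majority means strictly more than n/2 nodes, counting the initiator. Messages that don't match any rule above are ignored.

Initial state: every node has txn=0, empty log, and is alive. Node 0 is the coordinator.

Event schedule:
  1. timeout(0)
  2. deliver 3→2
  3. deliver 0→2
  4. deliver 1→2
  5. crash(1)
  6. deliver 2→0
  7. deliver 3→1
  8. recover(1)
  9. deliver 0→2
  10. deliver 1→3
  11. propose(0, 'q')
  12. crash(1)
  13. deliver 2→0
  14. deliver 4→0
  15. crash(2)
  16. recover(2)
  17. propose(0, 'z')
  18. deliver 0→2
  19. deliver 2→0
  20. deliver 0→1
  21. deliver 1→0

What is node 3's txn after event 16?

0

step 1 timeout(0): 0={coor,t=1,log=-}
step 2 deliver 3→2: —
step 3 deliver 0→2: 2={part,t=1,log=-}
step 4 deliver 1→2: —
step 5 crash(1): 1={✗part,t=0,log=-}
step 6 deliver 2→0: —
step 7 deliver 3→1: —
step 8 recover(1): 1={part,t=0,log=-}
step 9 deliver 0→2: —
step 10 deliver 1→3: —
step 11 propose(0,'q'): 0={coor,t=2,log=-}
step 12 crash(1): 1={✗part,t=0,log=-}
step 13 deliver 2→0: —
step 14 deliver 4→0: —
step 15 crash(2): 2={✗part,t=1,log=-}
step 16 recover(2): 2={part,t=1,log=-}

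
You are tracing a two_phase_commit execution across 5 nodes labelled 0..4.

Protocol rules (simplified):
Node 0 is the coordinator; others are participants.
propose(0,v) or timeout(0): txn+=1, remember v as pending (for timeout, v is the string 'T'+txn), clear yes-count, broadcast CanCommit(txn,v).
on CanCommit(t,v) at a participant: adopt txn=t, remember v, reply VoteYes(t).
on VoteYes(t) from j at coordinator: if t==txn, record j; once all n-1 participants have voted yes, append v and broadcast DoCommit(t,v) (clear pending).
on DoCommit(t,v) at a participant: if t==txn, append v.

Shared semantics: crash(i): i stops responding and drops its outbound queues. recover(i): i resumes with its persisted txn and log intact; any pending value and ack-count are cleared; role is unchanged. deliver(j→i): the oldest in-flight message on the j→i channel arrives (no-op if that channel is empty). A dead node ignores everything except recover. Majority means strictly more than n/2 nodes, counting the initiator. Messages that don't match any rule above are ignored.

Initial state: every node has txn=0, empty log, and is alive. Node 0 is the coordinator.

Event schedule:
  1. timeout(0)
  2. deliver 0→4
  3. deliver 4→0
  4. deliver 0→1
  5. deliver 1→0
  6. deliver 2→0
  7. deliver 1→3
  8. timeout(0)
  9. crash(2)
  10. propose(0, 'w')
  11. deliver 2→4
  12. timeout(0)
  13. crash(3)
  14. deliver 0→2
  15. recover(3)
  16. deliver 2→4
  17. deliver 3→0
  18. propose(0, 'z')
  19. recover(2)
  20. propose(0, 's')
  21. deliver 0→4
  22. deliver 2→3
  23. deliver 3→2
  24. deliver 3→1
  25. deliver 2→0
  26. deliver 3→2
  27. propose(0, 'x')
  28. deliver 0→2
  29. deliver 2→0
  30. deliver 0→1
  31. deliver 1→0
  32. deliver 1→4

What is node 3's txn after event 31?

[1] timeout(0) → N0(coor t1 [-])
[2] deliver 0→4 → N4(part t1 [-])
[3] deliver 4→0 → ∅
[4] deliver 0→1 → N1(part t1 [-])
[5] deliver 1→0 → ∅
[6] deliver 2→0 → ∅
[7] deliver 1→3 → ∅
[8] timeout(0) → N0(coor t2 [-])
[9] crash(2) → N2(✗part t0 [-])
[10] propose(0,'w') → N0(coor t3 [-])
[11] deliver 2→4 → ∅
[12] timeout(0) → N0(coor t4 [-])
[13] crash(3) → N3(✗part t0 [-])
[14] deliver 0→2 → ∅
[15] recover(3) → N3(part t0 [-])
[16] deliver 2→4 → ∅
[17] deliver 3→0 → ∅
[18] propose(0,'z') → N0(coor t5 [-])
[19] recover(2) → N2(part t0 [-])
[20] propose(0,'s') → N0(coor t6 [-])
[21] deliver 0→4 → N4(part t2 [-])
[22] deliver 2→3 → ∅
[23] deliver 3→2 → ∅
[24] deliver 3→1 → ∅
[25] deliver 2→0 → ∅
[26] deliver 3→2 → ∅
[27] propose(0,'x') → N0(coor t7 [-])
[28] deliver 0→2 → N2(part t1 [-])
[29] deliver 2→0 → ∅
[30] deliver 0→1 → N1(part t2 [-])
[31] deliver 1→0 → ∅

0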